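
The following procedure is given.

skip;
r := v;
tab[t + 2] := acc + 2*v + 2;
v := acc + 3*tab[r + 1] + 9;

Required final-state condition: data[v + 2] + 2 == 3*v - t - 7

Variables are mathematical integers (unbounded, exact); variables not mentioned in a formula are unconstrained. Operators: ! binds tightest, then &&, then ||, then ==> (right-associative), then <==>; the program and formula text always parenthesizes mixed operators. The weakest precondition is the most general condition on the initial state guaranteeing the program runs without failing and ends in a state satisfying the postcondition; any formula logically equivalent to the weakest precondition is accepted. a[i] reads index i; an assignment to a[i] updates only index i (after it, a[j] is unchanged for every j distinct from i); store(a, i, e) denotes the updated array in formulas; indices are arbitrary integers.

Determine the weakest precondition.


Working backward. After the program, the postcondition data[v + 2] + 2 == 3*v - t - 7 must hold; in canonical form it is data[v + 2] + t == 3*v - 9.
Before v := acc + 3*tab[r + 1] + 9: data[3*tab[r + 1] + acc + 11] + t == 9*tab[r + 1] + 3*acc + 18
Before tab[t + 2] := acc + 2*v + 2: data[3*store(tab, t + 2, acc + 2*v + 2)[r + 1] + acc + 11] + t == 9*store(tab, t + 2, acc + 2*v + 2)[r + 1] + 3*acc + 18
Before r := v: data[3*store(tab, t + 2, acc + 2*v + 2)[v + 1] + acc + 11] + t == 9*store(tab, t + 2, acc + 2*v + 2)[v + 1] + 3*acc + 18
Before skip: data[3*store(tab, t + 2, acc + 2*v + 2)[v + 1] + acc + 11] + t == 9*store(tab, t + 2, acc + 2*v + 2)[v + 1] + 3*acc + 18
Answer: WP = data[3*store(tab, t + 2, acc + 2*v + 2)[v + 1] + acc + 11] + t == 9*store(tab, t + 2, acc + 2*v + 2)[v + 1] + 3*acc + 18


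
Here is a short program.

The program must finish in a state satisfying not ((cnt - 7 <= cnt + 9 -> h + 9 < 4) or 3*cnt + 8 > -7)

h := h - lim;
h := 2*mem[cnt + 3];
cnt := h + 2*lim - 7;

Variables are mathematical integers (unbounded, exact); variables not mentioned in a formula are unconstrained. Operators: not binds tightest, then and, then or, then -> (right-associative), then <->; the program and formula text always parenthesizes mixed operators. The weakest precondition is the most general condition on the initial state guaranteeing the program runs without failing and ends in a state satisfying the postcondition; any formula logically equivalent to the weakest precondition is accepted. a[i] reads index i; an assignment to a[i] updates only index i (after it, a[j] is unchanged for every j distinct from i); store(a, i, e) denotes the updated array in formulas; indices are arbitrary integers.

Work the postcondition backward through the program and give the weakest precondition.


Working backward. After the program, the postcondition not ((cnt - 7 <= cnt + 9 -> h + 9 < 4) or 3*cnt + 8 > -7) must hold; in canonical form it is not (h < -5 or 3*cnt > -15).
Before cnt := h + 2*lim - 7: not (h < -5 or 3*h + 6*lim > 6)
Before h := 2*mem[cnt + 3]: not (2*mem[cnt + 3] < -5 or 6*mem[cnt + 3] + 6*lim > 6)
Before h := h - lim: not (2*mem[cnt + 3] < -5 or 6*mem[cnt + 3] + 6*lim > 6)
Answer: WP = not (2*mem[cnt + 3] < -5 or 6*mem[cnt + 3] + 6*lim > 6)


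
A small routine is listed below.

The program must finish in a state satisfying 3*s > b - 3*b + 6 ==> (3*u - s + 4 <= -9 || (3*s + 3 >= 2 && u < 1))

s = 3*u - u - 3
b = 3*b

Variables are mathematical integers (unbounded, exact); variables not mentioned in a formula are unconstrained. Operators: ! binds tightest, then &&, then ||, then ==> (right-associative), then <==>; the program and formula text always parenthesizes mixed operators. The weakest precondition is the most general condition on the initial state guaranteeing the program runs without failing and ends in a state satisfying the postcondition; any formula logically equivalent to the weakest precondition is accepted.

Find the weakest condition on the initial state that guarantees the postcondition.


Working backward. After the program, the postcondition 3*s > b - 3*b + 6 ==> (3*u - s + 4 <= -9 || (3*s + 3 >= 2 && u < 1)) must hold; in canonical form it is 2*b + 3*s > 6 ==> (3*u <= s - 13 || (3*s >= -1 && u < 1)).
Before b := 3*b: 6*b + 3*s > 6 ==> (3*u <= s - 13 || (3*s >= -1 && u < 1))
Before s := 3*u - u - 3: 6*b + 6*u > 15 ==> (u <= -16 || (6*u >= 8 && u < 1))
Answer: WP = 6*b + 6*u > 15 ==> (u <= -16 || (6*u >= 8 && u < 1))


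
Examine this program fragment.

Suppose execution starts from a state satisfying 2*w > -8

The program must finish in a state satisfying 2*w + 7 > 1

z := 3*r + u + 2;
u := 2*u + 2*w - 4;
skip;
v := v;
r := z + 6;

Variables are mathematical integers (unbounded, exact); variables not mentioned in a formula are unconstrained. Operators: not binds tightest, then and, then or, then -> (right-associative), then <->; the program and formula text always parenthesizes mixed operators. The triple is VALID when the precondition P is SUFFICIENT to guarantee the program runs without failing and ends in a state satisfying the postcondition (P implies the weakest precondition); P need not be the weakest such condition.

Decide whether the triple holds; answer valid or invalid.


Working backward. After the program, the postcondition 2*w + 7 > 1 must hold; in canonical form it is 2*w > -6.
Before r := z + 6: 2*w > -6
Before v := v: 2*w > -6
Before skip: 2*w > -6
Before u := 2*u + 2*w - 4: 2*w > -6
Before z := 3*r + u + 2: 2*w > -6
The weakest precondition is 2*w > -6.
Check whether 2*w > -8 implies it.
Countermodel: at the initial state w = -3, the precondition holds but the weakest precondition fails.
Answer: invalid


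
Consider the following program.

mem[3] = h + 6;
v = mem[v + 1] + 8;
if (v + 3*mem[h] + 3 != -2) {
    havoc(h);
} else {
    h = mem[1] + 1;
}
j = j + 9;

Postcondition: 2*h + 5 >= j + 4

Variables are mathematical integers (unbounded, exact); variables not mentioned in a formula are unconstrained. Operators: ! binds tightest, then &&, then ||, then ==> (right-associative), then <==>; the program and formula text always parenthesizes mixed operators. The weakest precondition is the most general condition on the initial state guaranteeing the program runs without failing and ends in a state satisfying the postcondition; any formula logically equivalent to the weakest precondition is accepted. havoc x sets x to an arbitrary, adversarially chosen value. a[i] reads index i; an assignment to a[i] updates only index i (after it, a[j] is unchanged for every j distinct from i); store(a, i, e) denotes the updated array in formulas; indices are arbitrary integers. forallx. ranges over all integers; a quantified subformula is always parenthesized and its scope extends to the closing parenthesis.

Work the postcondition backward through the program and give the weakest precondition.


Working backward. After the program, the postcondition 2*h + 5 >= j + 4 must hold; in canonical form it is 2*h >= j - 1.
Before j := j + 9: 2*h >= j + 8
Then branch requires forall h_1. 2*h_1 >= j + 8; else branch requires 2*mem[1] >= j + 6.
Before the if: (3*mem[h] + v != -5 ==> (forall h_1. 2*h_1 >= j + 8)) && ((!(3*mem[h] + v != -5)) ==> 2*mem[1] >= j + 6)
Before v := mem[v + 1] + 8: (mem[v + 1] + 3*mem[h] != -13 ==> (forall h_1. 2*h_1 >= j + 8)) && ((!(mem[v + 1] + 3*mem[h] != -13)) ==> 2*mem[1] >= j + 6)
Before mem[3] := h + 6: (store(mem, 3, h + 6)[v + 1] + 3*store(mem, 3, h + 6)[h] != -13 ==> (forall h_1. 2*h_1 >= j + 8)) && ((!(store(mem, 3, h + 6)[v + 1] + 3*store(mem, 3, h + 6)[h] != -13)) ==> 2*mem[1] >= j + 6)
Answer: WP = (store(mem, 3, h + 6)[v + 1] + 3*store(mem, 3, h + 6)[h] != -13 ==> (forall h_1. 2*h_1 >= j + 8)) && ((!(store(mem, 3, h + 6)[v + 1] + 3*store(mem, 3, h + 6)[h] != -13)) ==> 2*mem[1] >= j + 6)


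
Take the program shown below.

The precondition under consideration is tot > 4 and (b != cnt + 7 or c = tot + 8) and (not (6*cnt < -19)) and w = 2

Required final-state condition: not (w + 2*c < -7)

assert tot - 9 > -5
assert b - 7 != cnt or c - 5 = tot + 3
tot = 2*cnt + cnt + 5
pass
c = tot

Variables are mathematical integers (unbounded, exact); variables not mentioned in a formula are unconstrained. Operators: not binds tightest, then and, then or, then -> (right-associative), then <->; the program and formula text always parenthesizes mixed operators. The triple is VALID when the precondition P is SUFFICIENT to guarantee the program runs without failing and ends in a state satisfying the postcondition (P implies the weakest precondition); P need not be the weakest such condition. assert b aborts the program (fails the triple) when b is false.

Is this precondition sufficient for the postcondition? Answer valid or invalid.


Working backward. After the program, the postcondition not (w + 2*c < -7) must hold; in canonical form it is not (2*c + w < -7).
Before c := tot: not (2*tot + w < -7)
Before skip: not (2*tot + w < -7)
Before tot := 2*cnt + cnt + 5: not (6*cnt + w < -17)
Before assert b - 7 != cnt or c - 5 = tot + 3: (b != cnt + 7 or c = tot + 8) and (not (6*cnt + w < -17))
Before assert tot - 9 > -5: tot > 4 and (b != cnt + 7 or c = tot + 8) and (not (6*cnt + w < -17))
The weakest precondition is tot > 4 and (b != cnt + 7 or c = tot + 8) and (not (6*cnt + w < -17)).
Check whether tot > 4 and (b != cnt + 7 or c = tot + 8) and (not (6*cnt < -19)) and w = 2 implies it.
Every state satisfying the precondition satisfies the weakest precondition: the implication holds.
Answer: valid


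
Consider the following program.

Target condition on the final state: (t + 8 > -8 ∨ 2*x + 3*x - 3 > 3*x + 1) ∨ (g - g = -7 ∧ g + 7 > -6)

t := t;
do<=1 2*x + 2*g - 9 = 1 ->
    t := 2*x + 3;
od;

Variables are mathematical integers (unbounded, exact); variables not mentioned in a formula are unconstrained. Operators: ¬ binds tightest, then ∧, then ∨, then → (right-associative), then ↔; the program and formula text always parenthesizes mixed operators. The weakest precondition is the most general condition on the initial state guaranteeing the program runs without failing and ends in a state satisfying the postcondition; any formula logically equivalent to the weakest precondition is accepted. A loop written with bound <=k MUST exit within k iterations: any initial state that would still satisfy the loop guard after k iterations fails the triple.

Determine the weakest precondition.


Working backward. After the program, the postcondition (t + 8 > -8 ∨ 2*x + 3*x - 3 > 3*x + 1) ∨ (g - g = -7 ∧ g + 7 > -6) must hold; in canonical form it is t > -16 ∨ 2*x > 4.
Before the loop (bound <=1), unroll the exhaustion recursion (WP_0 = exit-now case; WP_j = one more guarded iteration, up to j = 1):
  WP_0: (¬(2*g + 2*x = 10)) ∧ (t > -16 ∨ 2*x > 4)
  WP_1: (2*g + 2*x = 10 → ((¬(2*g + 2*x = 10)) ∧ (2*x > -19 ∨ 2*x > 4))) ∧ ((¬(2*g + 2*x = 10)) → (t > -16 ∨ 2*x > 4))
So before the loop: (2*g + 2*x = 10 → ((¬(2*g + 2*x = 10)) ∧ (2*x > -19 ∨ 2*x > 4))) ∧ ((¬(2*g + 2*x = 10)) → (t > -16 ∨ 2*x > 4))
Before t := t: (2*g + 2*x = 10 → ((¬(2*g + 2*x = 10)) ∧ (2*x > -19 ∨ 2*x > 4))) ∧ ((¬(2*g + 2*x = 10)) → (t > -16 ∨ 2*x > 4))
Answer: WP = (2*g + 2*x = 10 → ((¬(2*g + 2*x = 10)) ∧ (2*x > -19 ∨ 2*x > 4))) ∧ ((¬(2*g + 2*x = 10)) → (t > -16 ∨ 2*x > 4))


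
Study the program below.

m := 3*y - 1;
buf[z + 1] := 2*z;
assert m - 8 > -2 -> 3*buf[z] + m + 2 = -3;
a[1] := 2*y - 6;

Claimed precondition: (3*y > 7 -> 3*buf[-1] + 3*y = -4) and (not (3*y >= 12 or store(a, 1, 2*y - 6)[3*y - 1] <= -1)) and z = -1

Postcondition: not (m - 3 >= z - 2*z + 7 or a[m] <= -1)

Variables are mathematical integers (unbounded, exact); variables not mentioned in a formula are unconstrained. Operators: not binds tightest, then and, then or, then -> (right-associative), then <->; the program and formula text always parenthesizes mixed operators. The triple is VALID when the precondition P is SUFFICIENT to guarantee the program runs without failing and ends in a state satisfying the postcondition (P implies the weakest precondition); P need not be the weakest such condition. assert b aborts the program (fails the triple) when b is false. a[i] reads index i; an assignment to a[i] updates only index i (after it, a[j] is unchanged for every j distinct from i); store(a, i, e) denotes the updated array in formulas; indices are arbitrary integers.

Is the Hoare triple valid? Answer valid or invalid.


Working backward. After the program, the postcondition not (m - 3 >= z - 2*z + 7 or a[m] <= -1) must hold; in canonical form it is not (m + z >= 10 or a[m] <= -1).
Before a[1] := 2*y - 6: not (m + z >= 10 or store(a, 1, 2*y - 6)[m] <= -1)
Before assert m - 8 > -2 -> 3*buf[z] + m + 2 = -3: (m > 6 -> 3*buf[z] + m = -5) and (not (m + z >= 10 or store(a, 1, 2*y - 6)[m] <= -1))
Before buf[z + 1] := 2*z: (m > 6 -> 3*store(buf, z + 1, 2*z)[z] + m = -5) and (not (m + z >= 10 or store(a, 1, 2*y - 6)[m] <= -1))
Before m := 3*y - 1: (3*y > 7 -> 3*store(buf, z + 1, 2*z)[z] + 3*y = -4) and (not (3*y + z >= 11 or store(a, 1, 2*y - 6)[3*y - 1] <= -1))
The weakest precondition is (3*y > 7 -> 3*store(buf, z + 1, 2*z)[z] + 3*y = -4) and (not (3*y + z >= 11 or store(a, 1, 2*y - 6)[3*y - 1] <= -1)).
Check whether (3*y > 7 -> 3*buf[-1] + 3*y = -4) and (not (3*y >= 12 or store(a, 1, 2*y - 6)[3*y - 1] <= -1)) and z = -1 implies it.
Every state satisfying the precondition satisfies the weakest precondition: the implication holds.
Answer: valid


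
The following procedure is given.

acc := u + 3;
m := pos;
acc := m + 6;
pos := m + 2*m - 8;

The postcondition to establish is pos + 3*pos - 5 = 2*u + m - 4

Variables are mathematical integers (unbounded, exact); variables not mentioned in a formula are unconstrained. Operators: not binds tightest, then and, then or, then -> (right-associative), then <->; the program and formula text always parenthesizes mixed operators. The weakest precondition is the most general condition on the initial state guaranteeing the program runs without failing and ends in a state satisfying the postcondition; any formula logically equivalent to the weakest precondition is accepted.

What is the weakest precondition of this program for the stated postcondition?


Working backward. After the program, the postcondition pos + 3*pos - 5 = 2*u + m - 4 must hold; in canonical form it is 4*pos = m + 2*u + 1.
Before pos := m + 2*m - 8: 11*m = 2*u + 33
Before acc := m + 6: 11*m = 2*u + 33
Before m := pos: 11*pos = 2*u + 33
Before acc := u + 3: 11*pos = 2*u + 33
Answer: WP = 11*pos = 2*u + 33


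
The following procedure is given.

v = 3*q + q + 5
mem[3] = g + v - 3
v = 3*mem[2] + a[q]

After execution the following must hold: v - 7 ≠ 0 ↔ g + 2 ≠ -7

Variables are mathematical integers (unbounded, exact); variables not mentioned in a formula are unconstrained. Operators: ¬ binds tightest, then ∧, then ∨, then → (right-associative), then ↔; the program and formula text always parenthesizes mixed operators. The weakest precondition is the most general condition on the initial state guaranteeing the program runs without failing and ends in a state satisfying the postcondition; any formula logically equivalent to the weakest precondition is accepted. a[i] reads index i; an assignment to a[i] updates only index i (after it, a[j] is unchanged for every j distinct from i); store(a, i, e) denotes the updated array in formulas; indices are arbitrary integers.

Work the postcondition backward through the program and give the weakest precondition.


Working backward. After the program, the postcondition v - 7 ≠ 0 ↔ g + 2 ≠ -7 must hold; in canonical form it is v ≠ 7 ↔ g ≠ -9.
Before v := 3*mem[2] + a[q]: a[q] + 3*mem[2] ≠ 7 ↔ g ≠ -9
Before mem[3] := g + v - 3: a[q] + 3*mem[2] ≠ 7 ↔ g ≠ -9
Before v := 3*q + q + 5: a[q] + 3*mem[2] ≠ 7 ↔ g ≠ -9
Answer: WP = a[q] + 3*mem[2] ≠ 7 ↔ g ≠ -9


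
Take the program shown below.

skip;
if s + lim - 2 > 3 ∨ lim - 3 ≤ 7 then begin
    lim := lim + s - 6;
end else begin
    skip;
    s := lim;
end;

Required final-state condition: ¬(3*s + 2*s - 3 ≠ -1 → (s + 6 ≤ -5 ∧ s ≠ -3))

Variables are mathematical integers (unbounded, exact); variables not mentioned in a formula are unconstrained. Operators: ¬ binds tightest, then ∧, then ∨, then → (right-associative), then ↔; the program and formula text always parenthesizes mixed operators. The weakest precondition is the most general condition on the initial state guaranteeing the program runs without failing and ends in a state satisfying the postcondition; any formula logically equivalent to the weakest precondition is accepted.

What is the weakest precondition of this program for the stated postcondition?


Working backward. After the program, the postcondition ¬(3*s + 2*s - 3 ≠ -1 → (s + 6 ≤ -5 ∧ s ≠ -3)) must hold; in canonical form it is ¬(5*s ≠ 2 → (s ≤ -11 ∧ s ≠ -3)).
Then branch requires ¬(5*s ≠ 2 → (s ≤ -11 ∧ s ≠ -3)); else branch requires ¬(5*lim ≠ 2 → (lim ≤ -11 ∧ lim ≠ -3)).
Before the if: ((lim + s > 5 ∨ lim ≤ 10) → (¬(5*s ≠ 2 → (s ≤ -11 ∧ s ≠ -3)))) ∧ ((¬(lim + s > 5 ∨ lim ≤ 10)) → (¬(5*lim ≠ 2 → (lim ≤ -11 ∧ lim ≠ -3))))
Before skip: ((lim + s > 5 ∨ lim ≤ 10) → (¬(5*s ≠ 2 → (s ≤ -11 ∧ s ≠ -3)))) ∧ ((¬(lim + s > 5 ∨ lim ≤ 10)) → (¬(5*lim ≠ 2 → (lim ≤ -11 ∧ lim ≠ -3))))
Answer: WP = ((lim + s > 5 ∨ lim ≤ 10) → (¬(5*s ≠ 2 → (s ≤ -11 ∧ s ≠ -3)))) ∧ ((¬(lim + s > 5 ∨ lim ≤ 10)) → (¬(5*lim ≠ 2 → (lim ≤ -11 ∧ lim ≠ -3))))


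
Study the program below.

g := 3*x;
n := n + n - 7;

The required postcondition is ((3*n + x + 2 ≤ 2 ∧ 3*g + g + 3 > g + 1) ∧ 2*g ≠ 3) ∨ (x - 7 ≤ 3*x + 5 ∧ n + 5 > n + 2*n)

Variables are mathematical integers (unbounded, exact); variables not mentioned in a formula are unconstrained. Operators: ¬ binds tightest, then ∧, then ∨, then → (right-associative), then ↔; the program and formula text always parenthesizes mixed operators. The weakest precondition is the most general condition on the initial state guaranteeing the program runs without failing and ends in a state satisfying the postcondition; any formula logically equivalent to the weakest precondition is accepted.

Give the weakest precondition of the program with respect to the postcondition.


Working backward. After the program, the postcondition ((3*n + x + 2 ≤ 2 ∧ 3*g + g + 3 > g + 1) ∧ 2*g ≠ 3) ∨ (x - 7 ≤ 3*x + 5 ∧ n + 5 > n + 2*n) must hold; in canonical form it is (3*n + x ≤ 0 ∧ 3*g > -2 ∧ 2*g ≠ 3) ∨ (2*x ≥ -12 ∧ 2*n < 5).
Before n := n + n - 7: (6*n + x ≤ 21 ∧ 3*g > -2 ∧ 2*g ≠ 3) ∨ (2*x ≥ -12 ∧ 4*n < 19)
Before g := 3*x: (6*n + x ≤ 21 ∧ 9*x > -2 ∧ 6*x ≠ 3) ∨ (2*x ≥ -12 ∧ 4*n < 19)
Answer: WP = (6*n + x ≤ 21 ∧ 9*x > -2 ∧ 6*x ≠ 3) ∨ (2*x ≥ -12 ∧ 4*n < 19)


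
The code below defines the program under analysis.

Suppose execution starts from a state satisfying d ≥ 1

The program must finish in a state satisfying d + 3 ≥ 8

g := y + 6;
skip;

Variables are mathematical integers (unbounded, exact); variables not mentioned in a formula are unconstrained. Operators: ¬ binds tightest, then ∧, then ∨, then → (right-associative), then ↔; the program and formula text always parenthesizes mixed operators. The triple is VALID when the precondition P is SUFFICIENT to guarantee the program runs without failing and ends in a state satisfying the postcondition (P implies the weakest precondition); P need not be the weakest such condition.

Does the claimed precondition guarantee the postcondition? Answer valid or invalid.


Working backward. After the program, the postcondition d + 3 ≥ 8 must hold; in canonical form it is d ≥ 5.
Before skip: d ≥ 5
Before g := y + 6: d ≥ 5
The weakest precondition is d ≥ 5.
Check whether d ≥ 1 implies it.
Countermodel: at the initial state d = 1, the precondition holds but the weakest precondition fails.
Answer: invalid


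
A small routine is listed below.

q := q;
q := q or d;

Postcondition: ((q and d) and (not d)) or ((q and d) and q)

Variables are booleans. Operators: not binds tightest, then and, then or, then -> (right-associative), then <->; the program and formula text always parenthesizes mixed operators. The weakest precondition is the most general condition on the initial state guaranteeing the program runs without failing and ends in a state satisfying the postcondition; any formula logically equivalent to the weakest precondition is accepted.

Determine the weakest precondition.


Working backward. After the program, the postcondition ((q and d) and (not d)) or ((q and d) and q) must hold; in canonical form it is q and d.
Before q := q or d: (q or d) and d
Before q := q: (q or d) and d
Answer: WP = (q or d) and d


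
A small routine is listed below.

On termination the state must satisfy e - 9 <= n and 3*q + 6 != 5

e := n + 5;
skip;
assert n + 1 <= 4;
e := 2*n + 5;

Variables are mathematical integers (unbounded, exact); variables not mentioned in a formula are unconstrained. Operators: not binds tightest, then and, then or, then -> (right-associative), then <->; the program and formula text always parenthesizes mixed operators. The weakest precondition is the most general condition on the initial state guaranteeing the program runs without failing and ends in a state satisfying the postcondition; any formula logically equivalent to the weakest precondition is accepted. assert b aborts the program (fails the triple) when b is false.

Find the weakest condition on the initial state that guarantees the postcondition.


Working backward. After the program, the postcondition e - 9 <= n and 3*q + 6 != 5 must hold; in canonical form it is e <= n + 9 and 3*q != -1.
Before e := 2*n + 5: n <= 4 and 3*q != -1
Before assert n + 1 <= 4: n <= 3 and n <= 4 and 3*q != -1
Before skip: n <= 3 and n <= 4 and 3*q != -1
Before e := n + 5: n <= 3 and n <= 4 and 3*q != -1
Answer: WP = n <= 3 and n <= 4 and 3*q != -1


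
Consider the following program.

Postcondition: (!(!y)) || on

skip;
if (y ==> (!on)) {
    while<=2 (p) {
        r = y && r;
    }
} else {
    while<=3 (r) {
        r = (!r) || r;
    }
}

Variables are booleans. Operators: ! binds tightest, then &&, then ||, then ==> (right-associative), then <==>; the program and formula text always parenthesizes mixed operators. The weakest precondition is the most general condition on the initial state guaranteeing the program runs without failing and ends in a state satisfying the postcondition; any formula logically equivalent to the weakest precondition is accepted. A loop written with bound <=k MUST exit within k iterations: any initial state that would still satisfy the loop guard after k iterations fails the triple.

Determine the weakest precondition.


Working backward. After the program, the postcondition (!(!y)) || on must hold; in canonical form it is y || on.
Then branch requires (p ==> ((p ==> ((!p) && (y || on))) && ((!p) ==> (y || on)))) && ((!p) ==> (y || on)); else branch requires (!r) && ((!r) ==> (y || on)).
Before the if: ((y ==> (!on)) ==> ((p ==> ((p ==> ((!p) && (y || on))) && ((!p) ==> (y || on)))) && ((!p) ==> (y || on)))) && ((!(y ==> (!on))) ==> ((!r) && ((!r) ==> (y || on))))
Before skip: ((y ==> (!on)) ==> ((p ==> ((p ==> ((!p) && (y || on))) && ((!p) ==> (y || on)))) && ((!p) ==> (y || on)))) && ((!(y ==> (!on))) ==> ((!r) && ((!r) ==> (y || on))))
Answer: WP = ((y ==> (!on)) ==> ((p ==> ((p ==> ((!p) && (y || on))) && ((!p) ==> (y || on)))) && ((!p) ==> (y || on)))) && ((!(y ==> (!on))) ==> ((!r) && ((!r) ==> (y || on))))


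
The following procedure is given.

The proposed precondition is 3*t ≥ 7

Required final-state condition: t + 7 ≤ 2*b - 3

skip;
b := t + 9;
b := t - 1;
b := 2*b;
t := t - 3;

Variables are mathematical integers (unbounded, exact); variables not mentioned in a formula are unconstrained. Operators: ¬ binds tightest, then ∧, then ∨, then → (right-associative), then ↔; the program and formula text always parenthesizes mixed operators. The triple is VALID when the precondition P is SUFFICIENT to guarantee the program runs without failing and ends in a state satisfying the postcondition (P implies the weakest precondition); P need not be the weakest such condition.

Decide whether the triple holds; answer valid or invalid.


Working backward. After the program, the postcondition t + 7 ≤ 2*b - 3 must hold; in canonical form it is t ≤ 2*b - 10.
Before t := t - 3: t ≤ 2*b - 7
Before b := 2*b: t ≤ 4*b - 7
Before b := t - 1: 3*t ≥ 11
Before b := t + 9: 3*t ≥ 11
Before skip: 3*t ≥ 11
The weakest precondition is 3*t ≥ 11.
Check whether 3*t ≥ 7 implies it.
Countermodel: at the initial state t = 3, the precondition holds but the weakest precondition fails.
Answer: invalid


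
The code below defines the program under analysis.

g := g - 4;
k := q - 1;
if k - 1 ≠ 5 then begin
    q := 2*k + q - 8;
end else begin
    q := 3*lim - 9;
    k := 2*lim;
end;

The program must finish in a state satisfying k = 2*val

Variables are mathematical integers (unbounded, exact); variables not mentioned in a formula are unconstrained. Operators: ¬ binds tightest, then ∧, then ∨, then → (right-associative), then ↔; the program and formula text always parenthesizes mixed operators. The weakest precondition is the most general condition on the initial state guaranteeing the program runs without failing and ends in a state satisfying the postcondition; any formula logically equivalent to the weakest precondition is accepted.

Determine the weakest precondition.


Working backward. After the program, k = 2*val must hold.
Then branch requires k = 2*val; else branch requires 2*lim = 2*val.
Before the if: (k ≠ 6 → k = 2*val) ∧ ((¬(k ≠ 6)) → 2*lim = 2*val)
Before k := q - 1: (q ≠ 7 → q = 2*val + 1) ∧ ((¬(q ≠ 7)) → 2*lim = 2*val)
Before g := g - 4: (q ≠ 7 → q = 2*val + 1) ∧ ((¬(q ≠ 7)) → 2*lim = 2*val)
Answer: WP = (q ≠ 7 → q = 2*val + 1) ∧ ((¬(q ≠ 7)) → 2*lim = 2*val)


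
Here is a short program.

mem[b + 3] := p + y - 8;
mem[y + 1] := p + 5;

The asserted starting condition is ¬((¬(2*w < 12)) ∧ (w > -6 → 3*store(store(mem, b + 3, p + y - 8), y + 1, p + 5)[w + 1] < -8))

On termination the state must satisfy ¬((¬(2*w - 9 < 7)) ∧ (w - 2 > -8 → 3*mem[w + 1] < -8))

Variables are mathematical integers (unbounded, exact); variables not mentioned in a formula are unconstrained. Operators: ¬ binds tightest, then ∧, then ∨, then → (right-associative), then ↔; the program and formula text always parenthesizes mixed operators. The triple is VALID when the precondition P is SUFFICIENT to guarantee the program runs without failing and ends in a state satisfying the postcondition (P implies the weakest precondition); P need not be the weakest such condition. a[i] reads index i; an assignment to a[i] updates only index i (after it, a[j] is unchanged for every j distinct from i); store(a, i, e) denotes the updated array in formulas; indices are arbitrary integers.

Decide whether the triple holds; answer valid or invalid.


Working backward. After the program, the postcondition ¬((¬(2*w - 9 < 7)) ∧ (w - 2 > -8 → 3*mem[w + 1] < -8)) must hold; in canonical form it is ¬((¬(2*w < 16)) ∧ (w > -6 → 3*mem[w + 1] < -8)).
Before mem[y + 1] := p + 5: ¬((¬(2*w < 16)) ∧ (w > -6 → 3*store(mem, y + 1, p + 5)[w + 1] < -8))
Before mem[b + 3] := p + y - 8: ¬((¬(2*w < 16)) ∧ (w > -6 → 3*store(store(mem, b + 3, p + y - 8), y + 1, p + 5)[w + 1] < -8))
The weakest precondition is ¬((¬(2*w < 16)) ∧ (w > -6 → 3*store(store(mem, b + 3, p + y - 8), y + 1, p + 5)[w + 1] < -8)).
Check whether ¬((¬(2*w < 12)) ∧ (w > -6 → 3*store(store(mem, b + 3, p + y - 8), y + 1, p + 5)[w + 1] < -8)) implies it.
Every state satisfying the precondition satisfies the weakest precondition: the implication holds.
Answer: valid


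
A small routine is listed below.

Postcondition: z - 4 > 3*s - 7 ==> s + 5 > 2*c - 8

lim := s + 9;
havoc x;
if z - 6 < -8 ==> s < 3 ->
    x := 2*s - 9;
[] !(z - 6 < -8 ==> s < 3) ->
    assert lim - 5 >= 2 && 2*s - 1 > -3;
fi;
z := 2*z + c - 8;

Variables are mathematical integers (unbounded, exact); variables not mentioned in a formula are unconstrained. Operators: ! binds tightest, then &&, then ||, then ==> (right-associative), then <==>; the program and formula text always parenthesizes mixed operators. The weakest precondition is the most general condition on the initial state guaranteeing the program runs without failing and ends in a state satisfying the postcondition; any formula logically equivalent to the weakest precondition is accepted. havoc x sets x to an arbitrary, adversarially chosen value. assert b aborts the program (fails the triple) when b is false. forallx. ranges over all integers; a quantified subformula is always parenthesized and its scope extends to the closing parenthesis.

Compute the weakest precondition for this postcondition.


Working backward. After the program, the postcondition z - 4 > 3*s - 7 ==> s + 5 > 2*c - 8 must hold; in canonical form it is z > 3*s - 3 ==> s > 2*c - 13.
Before z := 2*z + c - 8: c + 2*z > 3*s + 5 ==> s > 2*c - 13
Then branch requires c + 2*z > 3*s + 5 ==> s > 2*c - 13; else branch requires lim >= 7 && 2*s > -2 && (c + 2*z > 3*s + 5 ==> s > 2*c - 13).
Before the if: ((z < -2 ==> s < 3) ==> (c + 2*z > 3*s + 5 ==> s > 2*c - 13)) && ((!(z < -2 ==> s < 3)) ==> (lim >= 7 && 2*s > -2 && (c + 2*z > 3*s + 5 ==> s > 2*c - 13)))
Before havoc x: ((z < -2 ==> s < 3) ==> (c + 2*z > 3*s + 5 ==> s > 2*c - 13)) && ((!(z < -2 ==> s < 3)) ==> (lim >= 7 && 2*s > -2 && (c + 2*z > 3*s + 5 ==> s > 2*c - 13)))
Before lim := s + 9: ((z < -2 ==> s < 3) ==> (c + 2*z > 3*s + 5 ==> s > 2*c - 13)) && ((!(z < -2 ==> s < 3)) ==> (s >= -2 && 2*s > -2 && (c + 2*z > 3*s + 5 ==> s > 2*c - 13)))
Answer: WP = ((z < -2 ==> s < 3) ==> (c + 2*z > 3*s + 5 ==> s > 2*c - 13)) && ((!(z < -2 ==> s < 3)) ==> (s >= -2 && 2*s > -2 && (c + 2*z > 3*s + 5 ==> s > 2*c - 13)))


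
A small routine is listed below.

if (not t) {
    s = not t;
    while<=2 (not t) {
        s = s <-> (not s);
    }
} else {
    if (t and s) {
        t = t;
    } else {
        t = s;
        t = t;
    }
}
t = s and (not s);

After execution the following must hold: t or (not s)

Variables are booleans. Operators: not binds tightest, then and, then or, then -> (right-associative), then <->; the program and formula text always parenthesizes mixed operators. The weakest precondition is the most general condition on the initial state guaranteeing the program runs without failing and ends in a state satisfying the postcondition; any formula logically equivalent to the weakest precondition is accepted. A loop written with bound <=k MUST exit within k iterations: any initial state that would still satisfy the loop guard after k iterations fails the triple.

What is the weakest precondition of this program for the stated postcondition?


Working backward. After the program, t or (not s) must hold.
Before t := s and (not s): not s
Then branch requires (not t) -> (((not t) -> (t and (not (((not t) <-> t) <-> (not ((not t) <-> t)))))) and (t -> (not ((not t) <-> t)))); else branch requires ((t and s) -> (not s)) and ((not (t and s)) -> (not s)).
Before the if: ((not t) -> ((not t) -> (((not t) -> (t and (not (((not t) <-> t) <-> (not ((not t) <-> t)))))) and (t -> (not ((not t) <-> t)))))) and (t -> (((t and s) -> (not s)) and ((not (t and s)) -> (not s))))
Answer: WP = ((not t) -> ((not t) -> (((not t) -> (t and (not (((not t) <-> t) <-> (not ((not t) <-> t)))))) and (t -> (not ((not t) <-> t)))))) and (t -> (((t and s) -> (not s)) and ((not (t and s)) -> (not s))))


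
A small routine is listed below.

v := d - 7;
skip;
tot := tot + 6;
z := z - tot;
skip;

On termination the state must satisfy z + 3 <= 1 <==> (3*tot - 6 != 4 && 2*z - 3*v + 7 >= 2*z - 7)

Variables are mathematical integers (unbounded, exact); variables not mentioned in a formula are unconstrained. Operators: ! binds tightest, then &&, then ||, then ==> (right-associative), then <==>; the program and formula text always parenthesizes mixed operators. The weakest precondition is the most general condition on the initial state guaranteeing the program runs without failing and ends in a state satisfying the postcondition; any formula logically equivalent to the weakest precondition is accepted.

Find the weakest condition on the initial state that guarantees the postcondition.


Working backward. After the program, the postcondition z + 3 <= 1 <==> (3*tot - 6 != 4 && 2*z - 3*v + 7 >= 2*z - 7) must hold; in canonical form it is z <= -2 <==> (3*tot != 10 && 3*v <= 14).
Before skip: z <= -2 <==> (3*tot != 10 && 3*v <= 14)
Before z := z - tot: z <= tot - 2 <==> (3*tot != 10 && 3*v <= 14)
Before tot := tot + 6: z <= tot + 4 <==> (3*tot != -8 && 3*v <= 14)
Before skip: z <= tot + 4 <==> (3*tot != -8 && 3*v <= 14)
Before v := d - 7: z <= tot + 4 <==> (3*tot != -8 && 3*d <= 35)
Answer: WP = z <= tot + 4 <==> (3*tot != -8 && 3*d <= 35)


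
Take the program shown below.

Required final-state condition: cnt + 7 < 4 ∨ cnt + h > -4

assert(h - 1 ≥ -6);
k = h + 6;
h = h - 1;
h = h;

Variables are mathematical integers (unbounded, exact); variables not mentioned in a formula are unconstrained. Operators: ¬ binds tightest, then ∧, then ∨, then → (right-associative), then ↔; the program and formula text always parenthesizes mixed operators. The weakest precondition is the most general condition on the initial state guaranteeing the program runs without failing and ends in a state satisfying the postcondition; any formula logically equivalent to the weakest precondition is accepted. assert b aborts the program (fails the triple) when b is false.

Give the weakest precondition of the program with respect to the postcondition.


Working backward. After the program, the postcondition cnt + 7 < 4 ∨ cnt + h > -4 must hold; in canonical form it is cnt < -3 ∨ cnt + h > -4.
Before h := h: cnt < -3 ∨ cnt + h > -4
Before h := h - 1: cnt < -3 ∨ cnt + h > -3
Before k := h + 6: cnt < -3 ∨ cnt + h > -3
Before assert h - 1 ≥ -6: h ≥ -5 ∧ (cnt < -3 ∨ cnt + h > -3)
Answer: WP = h ≥ -5 ∧ (cnt < -3 ∨ cnt + h > -3)


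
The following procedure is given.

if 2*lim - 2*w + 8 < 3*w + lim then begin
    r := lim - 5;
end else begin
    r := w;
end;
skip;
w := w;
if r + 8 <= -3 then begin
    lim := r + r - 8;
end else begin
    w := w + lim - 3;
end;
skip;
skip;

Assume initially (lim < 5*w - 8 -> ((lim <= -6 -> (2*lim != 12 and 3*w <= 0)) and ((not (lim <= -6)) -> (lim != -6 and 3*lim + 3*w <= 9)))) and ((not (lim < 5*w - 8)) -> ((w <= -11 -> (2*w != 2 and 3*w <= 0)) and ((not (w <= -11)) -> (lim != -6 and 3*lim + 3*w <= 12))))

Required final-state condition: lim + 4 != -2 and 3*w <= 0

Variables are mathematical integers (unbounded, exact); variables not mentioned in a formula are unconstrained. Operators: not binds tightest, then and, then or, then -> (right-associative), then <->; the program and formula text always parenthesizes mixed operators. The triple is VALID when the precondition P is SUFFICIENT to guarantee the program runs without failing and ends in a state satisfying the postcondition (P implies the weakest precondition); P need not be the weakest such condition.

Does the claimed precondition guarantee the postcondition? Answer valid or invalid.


Working backward. After the program, the postcondition lim + 4 != -2 and 3*w <= 0 must hold; in canonical form it is lim != -6 and 3*w <= 0.
Before skip: lim != -6 and 3*w <= 0
Before skip: lim != -6 and 3*w <= 0
Then branch requires 2*r != 2 and 3*w <= 0; else branch requires lim != -6 and 3*lim + 3*w <= 9.
Before the if: (r <= -11 -> (2*r != 2 and 3*w <= 0)) and ((not (r <= -11)) -> (lim != -6 and 3*lim + 3*w <= 9))
Before w := w: (r <= -11 -> (2*r != 2 and 3*w <= 0)) and ((not (r <= -11)) -> (lim != -6 and 3*lim + 3*w <= 9))
Before skip: (r <= -11 -> (2*r != 2 and 3*w <= 0)) and ((not (r <= -11)) -> (lim != -6 and 3*lim + 3*w <= 9))
Then branch requires (lim <= -6 -> (2*lim != 12 and 3*w <= 0)) and ((not (lim <= -6)) -> (lim != -6 and 3*lim + 3*w <= 9)); else branch requires (w <= -11 -> (2*w != 2 and 3*w <= 0)) and ((not (w <= -11)) -> (lim != -6 and 3*lim + 3*w <= 9)).
Before the if: (lim < 5*w - 8 -> ((lim <= -6 -> (2*lim != 12 and 3*w <= 0)) and ((not (lim <= -6)) -> (lim != -6 and 3*lim + 3*w <= 9)))) and ((not (lim < 5*w - 8)) -> ((w <= -11 -> (2*w != 2 and 3*w <= 0)) and ((not (w <= -11)) -> (lim != -6 and 3*lim + 3*w <= 9))))
The weakest precondition is (lim < 5*w - 8 -> ((lim <= -6 -> (2*lim != 12 and 3*w <= 0)) and ((not (lim <= -6)) -> (lim != -6 and 3*lim + 3*w <= 9)))) and ((not (lim < 5*w - 8)) -> ((w <= -11 -> (2*w != 2 and 3*w <= 0)) and ((not (w <= -11)) -> (lim != -6 and 3*lim + 3*w <= 9)))).
Check whether (lim < 5*w - 8 -> ((lim <= -6 -> (2*lim != 12 and 3*w <= 0)) and ((not (lim <= -6)) -> (lim != -6 and 3*lim + 3*w <= 9)))) and ((not (lim < 5*w - 8)) -> ((w <= -11 -> (2*w != 2 and 3*w <= 0)) and ((not (w <= -11)) -> (lim != -6 and 3*lim + 3*w <= 12)))) implies it.
Countermodel: at the initial state lim = 2, w = 2, the precondition holds but the weakest precondition fails.
Answer: invalid


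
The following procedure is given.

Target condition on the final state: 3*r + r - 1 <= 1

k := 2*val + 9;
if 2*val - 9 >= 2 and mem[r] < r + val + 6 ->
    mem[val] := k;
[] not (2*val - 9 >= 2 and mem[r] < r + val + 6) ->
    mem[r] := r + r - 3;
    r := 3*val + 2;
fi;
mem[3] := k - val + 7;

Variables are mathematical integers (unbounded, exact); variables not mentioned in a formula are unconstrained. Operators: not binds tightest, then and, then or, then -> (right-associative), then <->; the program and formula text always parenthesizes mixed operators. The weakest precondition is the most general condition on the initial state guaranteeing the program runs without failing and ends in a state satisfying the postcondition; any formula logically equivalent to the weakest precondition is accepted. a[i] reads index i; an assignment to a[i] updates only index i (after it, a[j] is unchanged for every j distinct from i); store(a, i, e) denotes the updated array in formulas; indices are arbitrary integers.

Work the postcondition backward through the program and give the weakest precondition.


Working backward. After the program, the postcondition 3*r + r - 1 <= 1 must hold; in canonical form it is 4*r <= 2.
Before mem[3] := k - val + 7: 4*r <= 2
Then branch requires 4*r <= 2; else branch requires 12*val <= -6.
Before the if: ((2*val >= 11 and mem[r] < r + val + 6) -> 4*r <= 2) and ((not (2*val >= 11 and mem[r] < r + val + 6)) -> 12*val <= -6)
Before k := 2*val + 9: ((2*val >= 11 and mem[r] < r + val + 6) -> 4*r <= 2) and ((not (2*val >= 11 and mem[r] < r + val + 6)) -> 12*val <= -6)
Answer: WP = ((2*val >= 11 and mem[r] < r + val + 6) -> 4*r <= 2) and ((not (2*val >= 11 and mem[r] < r + val + 6)) -> 12*val <= -6)


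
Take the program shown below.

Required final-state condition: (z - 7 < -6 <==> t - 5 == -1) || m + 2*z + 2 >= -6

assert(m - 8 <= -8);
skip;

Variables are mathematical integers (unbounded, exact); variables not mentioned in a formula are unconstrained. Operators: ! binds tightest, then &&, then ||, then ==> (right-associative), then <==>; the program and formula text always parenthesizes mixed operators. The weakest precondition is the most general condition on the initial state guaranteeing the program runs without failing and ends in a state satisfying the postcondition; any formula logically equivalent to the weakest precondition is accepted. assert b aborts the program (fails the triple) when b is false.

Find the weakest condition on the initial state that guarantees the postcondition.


Working backward. After the program, the postcondition (z - 7 < -6 <==> t - 5 == -1) || m + 2*z + 2 >= -6 must hold; in canonical form it is (z < 1 <==> t == 4) || m + 2*z >= -8.
Before skip: (z < 1 <==> t == 4) || m + 2*z >= -8
Before assert m - 8 <= -8: m <= 0 && ((z < 1 <==> t == 4) || m + 2*z >= -8)
Answer: WP = m <= 0 && ((z < 1 <==> t == 4) || m + 2*z >= -8)


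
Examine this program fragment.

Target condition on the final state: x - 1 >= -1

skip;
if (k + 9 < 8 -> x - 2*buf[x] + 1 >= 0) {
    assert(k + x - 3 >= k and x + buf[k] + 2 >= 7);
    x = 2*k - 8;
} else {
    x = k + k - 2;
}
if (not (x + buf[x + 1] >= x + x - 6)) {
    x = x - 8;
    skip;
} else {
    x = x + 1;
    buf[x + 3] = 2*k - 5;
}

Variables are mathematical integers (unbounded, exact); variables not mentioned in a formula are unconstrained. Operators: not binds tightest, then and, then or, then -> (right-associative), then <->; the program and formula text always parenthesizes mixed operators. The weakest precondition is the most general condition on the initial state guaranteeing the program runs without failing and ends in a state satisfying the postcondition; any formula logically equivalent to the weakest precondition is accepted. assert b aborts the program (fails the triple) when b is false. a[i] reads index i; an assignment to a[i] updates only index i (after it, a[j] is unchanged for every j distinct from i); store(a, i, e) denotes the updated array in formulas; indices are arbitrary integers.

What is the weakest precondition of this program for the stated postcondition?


Working backward. After the program, the postcondition x - 1 >= -1 must hold; in canonical form it is x >= 0.
Then branch requires x >= 8; else branch requires x >= -1.
Before the if: ((not (buf[x + 1] >= x - 6)) -> x >= 8) and (buf[x + 1] >= x - 6 -> x >= -1)
Then branch requires x >= 3 and buf[k] + x >= 5 and ((not (buf[2*k - 7] >= 2*k - 14)) -> 2*k >= 16) and (buf[2*k - 7] >= 2*k - 14 -> 2*k >= 7); else branch requires ((not (buf[2*k - 1] >= 2*k - 8)) -> 2*k >= 10) and (buf[2*k - 1] >= 2*k - 8 -> 2*k >= 1).
Before the if: ((k < -1 -> x >= 2*buf[x] - 1) -> (x >= 3 and buf[k] + x >= 5 and ((not (buf[2*k - 7] >= 2*k - 14)) -> 2*k >= 16) and (buf[2*k - 7] >= 2*k - 14 -> 2*k >= 7))) and ((not (k < -1 -> x >= 2*buf[x] - 1)) -> (((not (buf[2*k - 1] >= 2*k - 8)) -> 2*k >= 10) and (buf[2*k - 1] >= 2*k - 8 -> 2*k >= 1)))
Before skip: ((k < -1 -> x >= 2*buf[x] - 1) -> (x >= 3 and buf[k] + x >= 5 and ((not (buf[2*k - 7] >= 2*k - 14)) -> 2*k >= 16) and (buf[2*k - 7] >= 2*k - 14 -> 2*k >= 7))) and ((not (k < -1 -> x >= 2*buf[x] - 1)) -> (((not (buf[2*k - 1] >= 2*k - 8)) -> 2*k >= 10) and (buf[2*k - 1] >= 2*k - 8 -> 2*k >= 1)))
Answer: WP = ((k < -1 -> x >= 2*buf[x] - 1) -> (x >= 3 and buf[k] + x >= 5 and ((not (buf[2*k - 7] >= 2*k - 14)) -> 2*k >= 16) and (buf[2*k - 7] >= 2*k - 14 -> 2*k >= 7))) and ((not (k < -1 -> x >= 2*buf[x] - 1)) -> (((not (buf[2*k - 1] >= 2*k - 8)) -> 2*k >= 10) and (buf[2*k - 1] >= 2*k - 8 -> 2*k >= 1)))
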